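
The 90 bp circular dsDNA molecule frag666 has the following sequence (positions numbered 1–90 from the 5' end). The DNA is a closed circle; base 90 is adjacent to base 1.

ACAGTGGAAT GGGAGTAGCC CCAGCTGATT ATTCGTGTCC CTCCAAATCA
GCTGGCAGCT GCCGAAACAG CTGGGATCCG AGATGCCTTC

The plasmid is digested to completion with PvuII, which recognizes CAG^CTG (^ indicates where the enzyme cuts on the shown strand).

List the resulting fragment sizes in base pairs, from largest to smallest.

PvuII sites (CAGCTG) start at positions 22, 49, 56, 68.
PvuII cuts after base 3 of each site, so after positions 24, 51, 58, 70.
Circular molecule, 4 cuts → 4 fragments:
  25–51 → 27 bp
  52–58 → 7 bp
  59–70 → 12 bp
  71–90 then 1–24 → 20 + 24 = 44 bp
Sorted largest to smallest: 44, 27, 12, 7 bp.

44, 27, 12, 7 bp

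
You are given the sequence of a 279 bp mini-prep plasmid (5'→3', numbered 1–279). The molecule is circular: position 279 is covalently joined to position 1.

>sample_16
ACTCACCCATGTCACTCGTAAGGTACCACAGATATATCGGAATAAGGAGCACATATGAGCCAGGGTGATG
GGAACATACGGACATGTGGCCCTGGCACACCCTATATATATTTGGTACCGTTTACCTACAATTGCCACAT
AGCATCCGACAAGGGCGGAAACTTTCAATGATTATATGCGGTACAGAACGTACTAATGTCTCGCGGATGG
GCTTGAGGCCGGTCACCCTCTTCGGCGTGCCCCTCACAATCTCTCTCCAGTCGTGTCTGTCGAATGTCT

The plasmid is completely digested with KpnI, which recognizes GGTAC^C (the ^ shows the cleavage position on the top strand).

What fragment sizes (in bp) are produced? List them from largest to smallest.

187, 92 bp

KpnI sites (GGTACC) start at positions 22, 114.
KpnI cuts after base 5 of each site (before the last base), so after positions 26, 118.
Circular molecule, 2 cuts → 2 fragments:
  27–118 → 92 bp
  119–279 then 1–26 → 161 + 26 = 187 bp
Sorted largest to smallest: 187, 92 bp.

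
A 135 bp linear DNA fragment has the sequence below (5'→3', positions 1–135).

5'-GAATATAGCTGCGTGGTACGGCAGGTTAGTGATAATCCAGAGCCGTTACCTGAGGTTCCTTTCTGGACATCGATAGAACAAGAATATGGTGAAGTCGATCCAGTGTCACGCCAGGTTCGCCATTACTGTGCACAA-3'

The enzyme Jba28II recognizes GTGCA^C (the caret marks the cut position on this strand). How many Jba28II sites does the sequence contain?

GTGCAC occurs starting at position 128.
Jba28II cuts at 1 site.

1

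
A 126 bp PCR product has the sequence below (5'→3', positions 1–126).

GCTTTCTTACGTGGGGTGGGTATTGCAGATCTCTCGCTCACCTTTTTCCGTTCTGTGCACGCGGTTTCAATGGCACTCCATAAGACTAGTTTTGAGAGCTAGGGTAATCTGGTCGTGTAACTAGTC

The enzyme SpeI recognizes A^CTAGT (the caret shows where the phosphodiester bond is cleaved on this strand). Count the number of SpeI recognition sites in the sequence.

2

ACTAGT occurs starting at positions 85, 120.
SpeI cuts at 2 sites.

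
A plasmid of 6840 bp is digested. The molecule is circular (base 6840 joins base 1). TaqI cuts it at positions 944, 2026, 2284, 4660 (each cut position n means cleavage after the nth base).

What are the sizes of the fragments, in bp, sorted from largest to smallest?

Circular molecule, 4 cuts → 4 fragments:
  2026 − 944 = 1082 bp
  2284 − 2026 = 258 bp
  4660 − 2284 = 2376 bp
  wrap: 6840 − 4660 + 944 = 3124 bp
Sorted largest to smallest: 3124, 2376, 1082, 258 bp.

3124, 2376, 1082, 258 bp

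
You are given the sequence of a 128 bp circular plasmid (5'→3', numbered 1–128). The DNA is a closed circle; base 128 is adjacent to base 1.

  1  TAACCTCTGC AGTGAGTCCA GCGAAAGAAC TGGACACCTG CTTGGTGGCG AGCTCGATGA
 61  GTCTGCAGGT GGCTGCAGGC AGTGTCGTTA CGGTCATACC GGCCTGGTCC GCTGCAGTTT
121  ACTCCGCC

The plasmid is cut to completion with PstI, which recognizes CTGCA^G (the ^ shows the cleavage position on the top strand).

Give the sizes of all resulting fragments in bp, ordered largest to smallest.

PstI sites (CTGCAG) start at positions 7, 63, 73, 112.
PstI cuts after base 5 of each site (before the last base), so after positions 11, 67, 77, 116.
Circular molecule, 4 cuts → 4 fragments:
  12–67 → 56 bp
  68–77 → 10 bp
  78–116 → 39 bp
  117–128 then 1–11 → 12 + 11 = 23 bp
Sorted largest to smallest: 56, 39, 23, 10 bp.

56, 39, 23, 10 bp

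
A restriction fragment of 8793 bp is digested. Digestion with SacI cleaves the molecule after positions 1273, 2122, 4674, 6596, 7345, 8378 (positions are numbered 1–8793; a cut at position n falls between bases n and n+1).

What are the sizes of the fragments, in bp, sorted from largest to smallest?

Linear molecule, 6 cuts → 7 fragments:
  1273 − 0 = 1273 bp
  2122 − 1273 = 849 bp
  4674 − 2122 = 2552 bp
  6596 − 4674 = 1922 bp
  7345 − 6596 = 749 bp
  8378 − 7345 = 1033 bp
  8793 − 8378 = 415 bp
Sorted largest to smallest: 2552, 1922, 1273, 1033, 849, 749, 415 bp.

2552, 1922, 1273, 1033, 849, 749, 415 bp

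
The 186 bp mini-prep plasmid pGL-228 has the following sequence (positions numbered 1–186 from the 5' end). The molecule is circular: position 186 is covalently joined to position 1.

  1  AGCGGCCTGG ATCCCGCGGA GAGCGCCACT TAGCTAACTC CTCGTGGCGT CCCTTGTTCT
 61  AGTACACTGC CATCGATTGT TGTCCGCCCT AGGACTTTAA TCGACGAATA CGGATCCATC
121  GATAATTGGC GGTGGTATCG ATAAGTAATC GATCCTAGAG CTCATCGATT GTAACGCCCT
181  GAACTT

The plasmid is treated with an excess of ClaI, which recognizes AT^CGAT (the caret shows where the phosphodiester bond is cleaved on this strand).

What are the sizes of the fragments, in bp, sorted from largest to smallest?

94, 46, 19, 16, 11 bp

ClaI sites (ATCGAT) start at positions 72, 118, 137, 148, 164.
ClaI cuts after base 2 of each site, so after positions 73, 119, 138, 149, 165.
Circular molecule, 5 cuts → 5 fragments:
  74–119 → 46 bp
  120–138 → 19 bp
  139–149 → 11 bp
  150–165 → 16 bp
  166–186 then 1–73 → 21 + 73 = 94 bp
Sorted largest to smallest: 94, 46, 19, 16, 11 bp.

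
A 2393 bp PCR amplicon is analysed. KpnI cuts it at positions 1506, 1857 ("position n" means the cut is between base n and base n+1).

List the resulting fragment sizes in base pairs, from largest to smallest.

Linear molecule, 2 cuts → 3 fragments:
  1506 − 0 = 1506 bp
  1857 − 1506 = 351 bp
  2393 − 1857 = 536 bp
Sorted largest to smallest: 1506, 536, 351 bp.

1506, 536, 351 bp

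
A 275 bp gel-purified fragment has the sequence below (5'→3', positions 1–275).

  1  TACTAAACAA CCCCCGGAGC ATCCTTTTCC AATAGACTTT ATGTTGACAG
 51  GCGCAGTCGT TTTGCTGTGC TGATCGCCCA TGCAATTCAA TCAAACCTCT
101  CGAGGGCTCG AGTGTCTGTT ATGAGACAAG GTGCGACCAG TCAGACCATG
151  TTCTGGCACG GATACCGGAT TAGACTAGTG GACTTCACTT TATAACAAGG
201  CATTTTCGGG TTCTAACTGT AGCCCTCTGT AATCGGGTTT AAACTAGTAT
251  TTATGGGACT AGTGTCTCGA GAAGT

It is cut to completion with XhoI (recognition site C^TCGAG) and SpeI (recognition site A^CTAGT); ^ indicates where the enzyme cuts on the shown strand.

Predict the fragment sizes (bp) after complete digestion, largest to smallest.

XhoI sites (CTCGAG) start at positions 99, 107, 266.
XhoI cuts after the first base of each site, so after positions 99, 107, 266.
SpeI sites (ACTAGT) start at positions 174, 243, 258.
SpeI cuts after the first base of each site, so after positions 174, 243, 258.
Combined cut positions: 99, 107, 174, 243, 258, 266.
Linear molecule, 6 cuts → 7 fragments:
  1–99 → 99 bp
  100–107 → 8 bp
  108–174 → 67 bp
  175–243 → 69 bp
  244–258 → 15 bp
  259–266 → 8 bp
  267–275 → 9 bp
Sorted largest to smallest: 99, 69, 67, 15, 9, 8, 8 bp.

99, 69, 67, 15, 9, 8, 8 bp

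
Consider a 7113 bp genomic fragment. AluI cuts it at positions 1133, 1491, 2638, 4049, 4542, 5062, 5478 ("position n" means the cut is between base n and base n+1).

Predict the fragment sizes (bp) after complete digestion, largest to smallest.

1635, 1411, 1147, 1133, 520, 493, 416, 358 bp

Linear molecule, 7 cuts → 8 fragments:
  1133 − 0 = 1133 bp
  1491 − 1133 = 358 bp
  2638 − 1491 = 1147 bp
  4049 − 2638 = 1411 bp
  4542 − 4049 = 493 bp
  5062 − 4542 = 520 bp
  5478 − 5062 = 416 bp
  7113 − 5478 = 1635 bp
Sorted largest to smallest: 1635, 1411, 1147, 1133, 520, 493, 416, 358 bp.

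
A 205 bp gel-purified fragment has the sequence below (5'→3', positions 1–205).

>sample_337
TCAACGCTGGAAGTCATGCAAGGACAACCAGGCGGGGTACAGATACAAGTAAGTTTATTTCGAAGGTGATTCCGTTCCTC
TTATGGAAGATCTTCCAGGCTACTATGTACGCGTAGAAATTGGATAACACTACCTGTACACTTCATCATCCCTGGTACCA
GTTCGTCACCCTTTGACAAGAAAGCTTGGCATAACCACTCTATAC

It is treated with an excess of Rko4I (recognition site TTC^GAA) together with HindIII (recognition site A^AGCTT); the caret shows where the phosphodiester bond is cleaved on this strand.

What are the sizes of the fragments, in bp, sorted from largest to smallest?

121, 61, 23 bp

The Rko4I site (TTCGAA) starts at position 59.
Rko4I cuts after base 3 of each site, so after position 61.
The HindIII site (AAGCTT) starts at position 182.
HindIII cuts after the first base of each site, so after position 182.
Combined cut positions: 61, 182.
Linear molecule, 2 cuts → 3 fragments:
  1–61 → 61 bp
  62–182 → 121 bp
  183–205 → 23 bp
Sorted largest to smallest: 121, 61, 23 bp.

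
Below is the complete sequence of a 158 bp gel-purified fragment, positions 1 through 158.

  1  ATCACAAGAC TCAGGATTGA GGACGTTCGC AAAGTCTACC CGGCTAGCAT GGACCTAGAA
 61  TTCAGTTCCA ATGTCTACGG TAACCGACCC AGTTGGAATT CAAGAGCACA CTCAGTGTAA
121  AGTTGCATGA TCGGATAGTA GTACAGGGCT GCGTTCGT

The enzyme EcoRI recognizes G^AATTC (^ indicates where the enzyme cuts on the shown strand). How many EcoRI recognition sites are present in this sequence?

2

GAATTC occurs starting at positions 58, 96.
EcoRI cuts at 2 sites.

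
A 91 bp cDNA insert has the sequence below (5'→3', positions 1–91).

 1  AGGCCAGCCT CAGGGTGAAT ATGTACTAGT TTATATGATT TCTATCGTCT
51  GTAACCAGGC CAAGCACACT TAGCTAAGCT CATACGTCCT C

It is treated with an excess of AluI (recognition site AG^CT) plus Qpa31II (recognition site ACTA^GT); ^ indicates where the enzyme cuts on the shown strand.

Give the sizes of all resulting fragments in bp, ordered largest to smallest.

AluI sites (AGCT) start at positions 72, 77.
AluI cuts after base 2 of each site, so after positions 73, 78.
The Qpa31II site (ACTAGT) starts at position 25.
Qpa31II cuts after base 4 of each site, so after position 28.
Combined cut positions: 28, 73, 78.
Linear molecule, 3 cuts → 4 fragments:
  1–28 → 28 bp
  29–73 → 45 bp
  74–78 → 5 bp
  79–91 → 13 bp
Sorted largest to smallest: 45, 28, 13, 5 bp.

45, 28, 13, 5 bp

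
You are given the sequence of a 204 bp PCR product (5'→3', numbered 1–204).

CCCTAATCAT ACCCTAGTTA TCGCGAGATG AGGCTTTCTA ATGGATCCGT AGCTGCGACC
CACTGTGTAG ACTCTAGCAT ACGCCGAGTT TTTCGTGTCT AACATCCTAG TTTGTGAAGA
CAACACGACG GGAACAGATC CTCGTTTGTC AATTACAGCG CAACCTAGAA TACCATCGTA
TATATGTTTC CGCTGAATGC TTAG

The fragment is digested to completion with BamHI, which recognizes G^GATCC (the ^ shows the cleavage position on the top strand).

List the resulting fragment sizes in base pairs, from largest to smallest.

161, 43 bp

The BamHI site (GGATCC) starts at position 43.
BamHI cuts after the first base of each site, so after position 43.
Linear molecule, 1 cut → 2 fragments:
  1–43 → 43 bp
  44–204 → 161 bp
Sorted largest to smallest: 161, 43 bp.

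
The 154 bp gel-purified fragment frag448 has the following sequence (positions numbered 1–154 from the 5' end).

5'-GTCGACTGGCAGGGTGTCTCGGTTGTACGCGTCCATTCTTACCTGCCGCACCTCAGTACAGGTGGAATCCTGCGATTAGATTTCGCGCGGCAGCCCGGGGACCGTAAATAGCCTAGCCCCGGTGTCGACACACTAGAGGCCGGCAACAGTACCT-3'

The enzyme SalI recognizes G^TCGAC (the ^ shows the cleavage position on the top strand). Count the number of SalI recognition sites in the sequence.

GTCGAC occurs starting at positions 1, 124.
SalI cuts at 2 sites.

2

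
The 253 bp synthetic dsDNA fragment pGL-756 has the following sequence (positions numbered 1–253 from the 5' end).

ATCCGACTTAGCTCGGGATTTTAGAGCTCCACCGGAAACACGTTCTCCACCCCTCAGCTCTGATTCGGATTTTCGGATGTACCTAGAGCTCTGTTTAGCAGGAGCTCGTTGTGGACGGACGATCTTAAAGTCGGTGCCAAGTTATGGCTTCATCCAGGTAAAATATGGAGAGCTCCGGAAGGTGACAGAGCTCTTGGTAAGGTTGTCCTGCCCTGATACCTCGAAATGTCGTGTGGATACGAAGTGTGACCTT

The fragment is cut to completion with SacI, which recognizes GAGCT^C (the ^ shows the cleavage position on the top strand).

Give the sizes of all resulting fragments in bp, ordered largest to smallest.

SacI sites (GAGCTC) start at positions 24, 86, 102, 170, 188.
SacI cuts after base 5 of each site (before the last base), so after positions 28, 90, 106, 174, 192.
Linear molecule, 5 cuts → 6 fragments:
  1–28 → 28 bp
  29–90 → 62 bp
  91–106 → 16 bp
  107–174 → 68 bp
  175–192 → 18 bp
  193–253 → 61 bp
Sorted largest to smallest: 68, 62, 61, 28, 18, 16 bp.

68, 62, 61, 28, 18, 16 bp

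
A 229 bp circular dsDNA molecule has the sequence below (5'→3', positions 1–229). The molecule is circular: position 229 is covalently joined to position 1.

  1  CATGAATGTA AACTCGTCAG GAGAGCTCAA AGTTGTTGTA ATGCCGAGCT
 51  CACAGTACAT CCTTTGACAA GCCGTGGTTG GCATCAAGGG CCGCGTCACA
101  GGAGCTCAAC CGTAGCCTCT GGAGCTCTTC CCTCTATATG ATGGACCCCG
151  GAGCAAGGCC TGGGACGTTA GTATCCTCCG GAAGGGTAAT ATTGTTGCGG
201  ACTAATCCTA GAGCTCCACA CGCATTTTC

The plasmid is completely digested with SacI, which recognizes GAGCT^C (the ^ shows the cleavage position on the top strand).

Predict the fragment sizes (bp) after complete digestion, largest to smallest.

SacI sites (GAGCTC) start at positions 23, 46, 102, 122, 211.
SacI cuts after base 5 of each site (before the last base), so after positions 27, 50, 106, 126, 215.
Circular molecule, 5 cuts → 5 fragments:
  28–50 → 23 bp
  51–106 → 56 bp
  107–126 → 20 bp
  127–215 → 89 bp
  216–229 then 1–27 → 14 + 27 = 41 bp
Sorted largest to smallest: 89, 56, 41, 23, 20 bp.

89, 56, 41, 23, 20 bp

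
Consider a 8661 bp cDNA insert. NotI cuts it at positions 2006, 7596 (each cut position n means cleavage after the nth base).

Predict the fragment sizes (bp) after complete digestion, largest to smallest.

Linear molecule, 2 cuts → 3 fragments:
  2006 − 0 = 2006 bp
  7596 − 2006 = 5590 bp
  8661 − 7596 = 1065 bp
Sorted largest to smallest: 5590, 2006, 1065 bp.

5590, 2006, 1065 bp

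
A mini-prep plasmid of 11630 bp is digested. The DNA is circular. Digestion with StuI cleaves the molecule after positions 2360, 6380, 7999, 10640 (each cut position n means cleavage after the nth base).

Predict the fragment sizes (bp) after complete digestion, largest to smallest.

4020, 3350, 2641, 1619 bp

Circular molecule, 4 cuts → 4 fragments:
  6380 − 2360 = 4020 bp
  7999 − 6380 = 1619 bp
  10640 − 7999 = 2641 bp
  wrap: 11630 − 10640 + 2360 = 3350 bp
Sorted largest to smallest: 4020, 3350, 2641, 1619 bp.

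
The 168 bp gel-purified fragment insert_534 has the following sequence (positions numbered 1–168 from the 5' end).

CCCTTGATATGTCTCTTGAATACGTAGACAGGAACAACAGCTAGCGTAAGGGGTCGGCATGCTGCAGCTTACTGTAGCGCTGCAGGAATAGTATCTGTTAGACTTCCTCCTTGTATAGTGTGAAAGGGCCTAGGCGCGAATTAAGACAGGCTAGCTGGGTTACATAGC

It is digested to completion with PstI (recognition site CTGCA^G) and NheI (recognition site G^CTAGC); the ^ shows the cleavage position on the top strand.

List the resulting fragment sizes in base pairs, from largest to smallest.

PstI sites (CTGCAG) start at positions 62, 80.
PstI cuts after base 5 of each site (before the last base), so after positions 66, 84.
NheI sites (GCTAGC) start at positions 40, 150.
NheI cuts after the first base of each site, so after positions 40, 150.
Combined cut positions: 40, 66, 84, 150.
Linear molecule, 4 cuts → 5 fragments:
  1–40 → 40 bp
  41–66 → 26 bp
  67–84 → 18 bp
  85–150 → 66 bp
  151–168 → 18 bp
Sorted largest to smallest: 66, 40, 26, 18, 18 bp.

66, 40, 26, 18, 18 bp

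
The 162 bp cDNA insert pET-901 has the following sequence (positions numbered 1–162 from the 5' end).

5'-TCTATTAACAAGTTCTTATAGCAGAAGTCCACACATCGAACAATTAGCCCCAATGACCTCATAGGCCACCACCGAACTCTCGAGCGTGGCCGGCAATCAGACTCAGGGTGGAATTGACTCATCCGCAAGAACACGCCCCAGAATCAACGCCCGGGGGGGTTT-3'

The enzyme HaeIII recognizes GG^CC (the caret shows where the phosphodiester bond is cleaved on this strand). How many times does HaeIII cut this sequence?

GGCC occurs starting at positions 64, 88.
HaeIII cuts at 2 sites.

2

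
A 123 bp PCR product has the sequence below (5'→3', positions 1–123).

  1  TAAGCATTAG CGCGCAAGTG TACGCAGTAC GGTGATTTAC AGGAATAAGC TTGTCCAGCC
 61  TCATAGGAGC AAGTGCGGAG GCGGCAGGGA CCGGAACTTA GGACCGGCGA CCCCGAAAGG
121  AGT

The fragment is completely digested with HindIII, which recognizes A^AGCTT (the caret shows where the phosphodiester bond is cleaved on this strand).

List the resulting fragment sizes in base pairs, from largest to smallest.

The HindIII site (AAGCTT) starts at position 47.
HindIII cuts after the first base of each site, so after position 47.
Linear molecule, 1 cut → 2 fragments:
  1–47 → 47 bp
  48–123 → 76 bp
Sorted largest to smallest: 76, 47 bp.

76, 47 bp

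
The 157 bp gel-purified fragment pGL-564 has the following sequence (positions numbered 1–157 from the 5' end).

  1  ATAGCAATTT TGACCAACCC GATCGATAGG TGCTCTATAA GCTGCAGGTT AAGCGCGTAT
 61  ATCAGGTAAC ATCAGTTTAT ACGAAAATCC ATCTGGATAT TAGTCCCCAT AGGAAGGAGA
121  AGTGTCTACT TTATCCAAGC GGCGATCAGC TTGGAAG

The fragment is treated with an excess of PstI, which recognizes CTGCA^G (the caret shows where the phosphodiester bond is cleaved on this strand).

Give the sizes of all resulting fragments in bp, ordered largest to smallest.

111, 46 bp

The PstI site (CTGCAG) starts at position 42.
PstI cuts after base 5 of each site (before the last base), so after position 46.
Linear molecule, 1 cut → 2 fragments:
  1–46 → 46 bp
  47–157 → 111 bp
Sorted largest to smallest: 111, 46 bp.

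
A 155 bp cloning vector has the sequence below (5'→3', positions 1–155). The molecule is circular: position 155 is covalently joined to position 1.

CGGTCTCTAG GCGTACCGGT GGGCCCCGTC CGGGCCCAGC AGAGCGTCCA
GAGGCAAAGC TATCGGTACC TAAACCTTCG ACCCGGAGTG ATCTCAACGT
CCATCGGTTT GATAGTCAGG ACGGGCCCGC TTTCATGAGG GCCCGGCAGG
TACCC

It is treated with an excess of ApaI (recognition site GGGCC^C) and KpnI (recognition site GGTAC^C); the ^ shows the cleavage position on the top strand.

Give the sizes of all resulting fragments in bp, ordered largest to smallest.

ApaI sites (GGGCCC) start at positions 21, 32, 123, 139.
ApaI cuts after base 5 of each site (before the last base), so after positions 25, 36, 127, 143.
KpnI sites (GGTACC) start at positions 65, 149.
KpnI cuts after base 5 of each site (before the last base), so after positions 69, 153.
Combined cut positions: 25, 36, 69, 127, 143, 153.
Circular molecule, 6 cuts → 6 fragments:
  26–36 → 11 bp
  37–69 → 33 bp
  70–127 → 58 bp
  128–143 → 16 bp
  144–153 → 10 bp
  154–155 then 1–25 → 2 + 25 = 27 bp
Sorted largest to smallest: 58, 33, 27, 16, 11, 10 bp.

58, 33, 27, 16, 11, 10 bp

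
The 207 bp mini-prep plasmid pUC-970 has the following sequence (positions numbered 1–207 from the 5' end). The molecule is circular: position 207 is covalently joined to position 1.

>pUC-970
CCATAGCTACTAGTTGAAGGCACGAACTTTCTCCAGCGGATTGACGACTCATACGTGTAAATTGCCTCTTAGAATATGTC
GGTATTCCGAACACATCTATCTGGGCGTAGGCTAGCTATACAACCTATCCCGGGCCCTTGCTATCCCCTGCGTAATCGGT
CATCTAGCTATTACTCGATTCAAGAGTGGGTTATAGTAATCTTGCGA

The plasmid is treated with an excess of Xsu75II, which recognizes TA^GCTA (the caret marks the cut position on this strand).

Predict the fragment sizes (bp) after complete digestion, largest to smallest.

109, 52, 46 bp

Xsu75II sites (TAGCTA) start at positions 4, 113, 165.
Xsu75II cuts after base 2 of each site, so after positions 5, 114, 166.
Circular molecule, 3 cuts → 3 fragments:
  6–114 → 109 bp
  115–166 → 52 bp
  167–207 then 1–5 → 41 + 5 = 46 bp
Sorted largest to smallest: 109, 52, 46 bp.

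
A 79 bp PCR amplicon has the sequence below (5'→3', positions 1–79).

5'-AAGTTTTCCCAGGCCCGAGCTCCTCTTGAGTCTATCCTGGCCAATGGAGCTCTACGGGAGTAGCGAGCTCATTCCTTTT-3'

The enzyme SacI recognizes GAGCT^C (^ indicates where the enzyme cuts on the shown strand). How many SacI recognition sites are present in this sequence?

GAGCTC occurs starting at positions 17, 47, 65.
SacI cuts at 3 sites.

3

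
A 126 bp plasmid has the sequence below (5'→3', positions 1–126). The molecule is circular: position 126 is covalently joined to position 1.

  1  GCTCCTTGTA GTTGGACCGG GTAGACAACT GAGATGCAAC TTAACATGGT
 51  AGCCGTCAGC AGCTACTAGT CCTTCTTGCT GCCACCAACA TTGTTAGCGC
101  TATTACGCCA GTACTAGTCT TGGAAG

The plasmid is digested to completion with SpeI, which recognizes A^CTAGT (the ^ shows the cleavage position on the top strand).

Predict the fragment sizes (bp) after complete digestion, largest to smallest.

78, 48 bp

SpeI sites (ACTAGT) start at positions 65, 113.
SpeI cuts after the first base of each site, so after positions 65, 113.
Circular molecule, 2 cuts → 2 fragments:
  66–113 → 48 bp
  114–126 then 1–65 → 13 + 65 = 78 bp
Sorted largest to smallest: 78, 48 bp.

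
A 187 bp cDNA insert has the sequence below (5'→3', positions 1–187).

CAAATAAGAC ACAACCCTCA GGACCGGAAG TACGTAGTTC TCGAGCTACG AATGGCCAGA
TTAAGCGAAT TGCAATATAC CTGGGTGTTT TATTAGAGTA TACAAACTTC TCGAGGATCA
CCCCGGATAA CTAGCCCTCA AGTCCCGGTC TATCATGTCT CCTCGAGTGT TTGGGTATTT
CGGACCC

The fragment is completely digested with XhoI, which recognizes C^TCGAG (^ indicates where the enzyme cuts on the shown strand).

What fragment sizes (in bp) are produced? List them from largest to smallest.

XhoI sites (CTCGAG) start at positions 40, 110, 162.
XhoI cuts after the first base of each site, so after positions 40, 110, 162.
Linear molecule, 3 cuts → 4 fragments:
  1–40 → 40 bp
  41–110 → 70 bp
  111–162 → 52 bp
  163–187 → 25 bp
Sorted largest to smallest: 70, 52, 40, 25 bp.

70, 52, 40, 25 bp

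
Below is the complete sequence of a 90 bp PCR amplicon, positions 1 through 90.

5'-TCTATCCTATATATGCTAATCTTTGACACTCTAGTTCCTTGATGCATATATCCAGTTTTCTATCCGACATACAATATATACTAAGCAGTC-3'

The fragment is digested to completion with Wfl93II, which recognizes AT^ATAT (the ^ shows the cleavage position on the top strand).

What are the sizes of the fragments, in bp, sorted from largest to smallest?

Wfl93II sites (ATATAT) start at positions 9, 46, 74.
Wfl93II cuts after base 2 of each site, so after positions 10, 47, 75.
Linear molecule, 3 cuts → 4 fragments:
  1–10 → 10 bp
  11–47 → 37 bp
  48–75 → 28 bp
  76–90 → 15 bp
Sorted largest to smallest: 37, 28, 15, 10 bp.

37, 28, 15, 10 bp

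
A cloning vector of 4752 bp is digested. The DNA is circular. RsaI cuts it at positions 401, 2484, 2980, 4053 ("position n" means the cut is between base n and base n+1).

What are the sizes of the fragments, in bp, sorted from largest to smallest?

2083, 1100, 1073, 496 bp

Circular molecule, 4 cuts → 4 fragments:
  2484 − 401 = 2083 bp
  2980 − 2484 = 496 bp
  4053 − 2980 = 1073 bp
  wrap: 4752 − 4053 + 401 = 1100 bp
Sorted largest to smallest: 2083, 1100, 1073, 496 bp.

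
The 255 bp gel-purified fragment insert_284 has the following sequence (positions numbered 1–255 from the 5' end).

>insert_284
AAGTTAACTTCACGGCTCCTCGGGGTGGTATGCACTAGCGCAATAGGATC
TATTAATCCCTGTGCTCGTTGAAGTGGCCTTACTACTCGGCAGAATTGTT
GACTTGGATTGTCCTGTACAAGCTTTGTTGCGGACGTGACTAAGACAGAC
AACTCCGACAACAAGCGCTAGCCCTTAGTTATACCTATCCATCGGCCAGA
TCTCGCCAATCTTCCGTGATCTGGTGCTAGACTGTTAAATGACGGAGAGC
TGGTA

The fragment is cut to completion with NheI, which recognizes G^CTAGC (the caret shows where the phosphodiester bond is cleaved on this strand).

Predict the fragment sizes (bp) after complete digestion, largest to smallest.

The NheI site (GCTAGC) starts at position 167.
NheI cuts after the first base of each site, so after position 167.
Linear molecule, 1 cut → 2 fragments:
  1–167 → 167 bp
  168–255 → 88 bp
Sorted largest to smallest: 167, 88 bp.

167, 88 bp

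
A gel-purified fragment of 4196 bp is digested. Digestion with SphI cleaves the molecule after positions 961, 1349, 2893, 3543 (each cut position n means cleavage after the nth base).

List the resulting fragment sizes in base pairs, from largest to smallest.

1544, 961, 653, 650, 388 bp

Linear molecule, 4 cuts → 5 fragments:
  961 − 0 = 961 bp
  1349 − 961 = 388 bp
  2893 − 1349 = 1544 bp
  3543 − 2893 = 650 bp
  4196 − 3543 = 653 bp
Sorted largest to smallest: 1544, 961, 653, 650, 388 bp.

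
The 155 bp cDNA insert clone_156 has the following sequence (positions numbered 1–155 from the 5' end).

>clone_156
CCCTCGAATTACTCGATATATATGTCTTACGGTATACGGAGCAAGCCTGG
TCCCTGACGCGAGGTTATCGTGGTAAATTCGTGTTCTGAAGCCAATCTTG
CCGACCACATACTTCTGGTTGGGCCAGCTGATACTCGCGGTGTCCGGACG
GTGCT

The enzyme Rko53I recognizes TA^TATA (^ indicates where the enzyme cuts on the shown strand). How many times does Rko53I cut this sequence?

TATATA occurs starting at position 17.
Rko53I cuts at 1 site.

1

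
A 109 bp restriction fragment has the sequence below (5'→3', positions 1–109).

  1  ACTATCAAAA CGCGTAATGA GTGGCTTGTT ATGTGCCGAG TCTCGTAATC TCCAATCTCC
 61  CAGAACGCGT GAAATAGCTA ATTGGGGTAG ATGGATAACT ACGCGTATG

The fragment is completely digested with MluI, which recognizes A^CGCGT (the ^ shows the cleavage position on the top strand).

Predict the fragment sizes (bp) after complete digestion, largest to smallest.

MluI sites (ACGCGT) start at positions 10, 65, 101.
MluI cuts after the first base of each site, so after positions 10, 65, 101.
Linear molecule, 3 cuts → 4 fragments:
  1–10 → 10 bp
  11–65 → 55 bp
  66–101 → 36 bp
  102–109 → 8 bp
Sorted largest to smallest: 55, 36, 10, 8 bp.

55, 36, 10, 8 bp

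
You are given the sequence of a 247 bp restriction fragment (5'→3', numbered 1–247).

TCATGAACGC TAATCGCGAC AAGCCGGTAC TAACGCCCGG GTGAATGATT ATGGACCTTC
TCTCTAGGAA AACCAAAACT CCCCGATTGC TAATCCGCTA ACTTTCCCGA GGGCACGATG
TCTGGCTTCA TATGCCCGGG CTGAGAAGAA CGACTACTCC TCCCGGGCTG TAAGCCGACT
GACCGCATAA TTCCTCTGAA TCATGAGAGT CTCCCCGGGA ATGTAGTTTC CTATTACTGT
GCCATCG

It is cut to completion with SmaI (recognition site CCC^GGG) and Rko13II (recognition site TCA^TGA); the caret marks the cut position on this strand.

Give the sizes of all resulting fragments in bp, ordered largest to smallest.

SmaI sites (CCCGGG) start at positions 36, 135, 162, 214.
SmaI cuts after base 3 of each site, so after positions 38, 137, 164, 216.
Rko13II sites (TCATGA) start at positions 1, 201.
Rko13II cuts after base 3 of each site, so after positions 3, 203.
Combined cut positions: 3, 38, 137, 164, 203, 216.
Linear molecule, 6 cuts → 7 fragments:
  1–3 → 3 bp
  4–38 → 35 bp
  39–137 → 99 bp
  138–164 → 27 bp
  165–203 → 39 bp
  204–216 → 13 bp
  217–247 → 31 bp
Sorted largest to smallest: 99, 39, 35, 31, 27, 13, 3 bp.

99, 39, 35, 31, 27, 13, 3 bp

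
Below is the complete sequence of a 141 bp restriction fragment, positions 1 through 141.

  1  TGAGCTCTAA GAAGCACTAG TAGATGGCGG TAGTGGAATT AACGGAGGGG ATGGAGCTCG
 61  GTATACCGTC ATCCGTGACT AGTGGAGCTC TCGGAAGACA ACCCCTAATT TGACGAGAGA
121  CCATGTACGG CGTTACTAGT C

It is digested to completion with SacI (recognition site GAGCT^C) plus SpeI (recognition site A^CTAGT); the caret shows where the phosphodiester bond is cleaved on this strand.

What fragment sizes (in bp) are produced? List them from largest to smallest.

46, 42, 20, 11, 10, 6, 6 bp

SacI sites (GAGCTC) start at positions 2, 54, 85.
SacI cuts after base 5 of each site (before the last base), so after positions 6, 58, 89.
SpeI sites (ACTAGT) start at positions 16, 78, 135.
SpeI cuts after the first base of each site, so after positions 16, 78, 135.
Combined cut positions: 6, 16, 58, 78, 89, 135.
Linear molecule, 6 cuts → 7 fragments:
  1–6 → 6 bp
  7–16 → 10 bp
  17–58 → 42 bp
  59–78 → 20 bp
  79–89 → 11 bp
  90–135 → 46 bp
  136–141 → 6 bp
Sorted largest to smallest: 46, 42, 20, 11, 10, 6, 6 bp.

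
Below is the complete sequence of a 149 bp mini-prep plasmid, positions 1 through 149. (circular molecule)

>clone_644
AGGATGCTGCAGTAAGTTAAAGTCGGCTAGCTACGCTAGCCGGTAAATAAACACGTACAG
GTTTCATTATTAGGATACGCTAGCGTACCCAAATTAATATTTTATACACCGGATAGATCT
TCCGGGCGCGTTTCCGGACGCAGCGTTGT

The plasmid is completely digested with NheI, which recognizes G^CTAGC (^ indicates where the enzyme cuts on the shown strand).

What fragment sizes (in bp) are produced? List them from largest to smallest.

NheI sites (GCTAGC) start at positions 26, 35, 79.
NheI cuts after the first base of each site, so after positions 26, 35, 79.
Circular molecule, 3 cuts → 3 fragments:
  27–35 → 9 bp
  36–79 → 44 bp
  80–149 then 1–26 → 70 + 26 = 96 bp
Sorted largest to smallest: 96, 44, 9 bp.

96, 44, 9 bp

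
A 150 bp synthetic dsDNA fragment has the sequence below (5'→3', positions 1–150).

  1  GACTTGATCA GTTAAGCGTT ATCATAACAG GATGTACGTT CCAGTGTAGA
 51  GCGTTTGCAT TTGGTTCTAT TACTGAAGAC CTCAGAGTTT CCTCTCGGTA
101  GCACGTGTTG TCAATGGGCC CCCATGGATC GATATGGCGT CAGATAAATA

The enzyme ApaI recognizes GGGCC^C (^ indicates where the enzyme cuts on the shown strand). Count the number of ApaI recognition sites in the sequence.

GGGCCC occurs starting at position 116.
ApaI cuts at 1 site.

1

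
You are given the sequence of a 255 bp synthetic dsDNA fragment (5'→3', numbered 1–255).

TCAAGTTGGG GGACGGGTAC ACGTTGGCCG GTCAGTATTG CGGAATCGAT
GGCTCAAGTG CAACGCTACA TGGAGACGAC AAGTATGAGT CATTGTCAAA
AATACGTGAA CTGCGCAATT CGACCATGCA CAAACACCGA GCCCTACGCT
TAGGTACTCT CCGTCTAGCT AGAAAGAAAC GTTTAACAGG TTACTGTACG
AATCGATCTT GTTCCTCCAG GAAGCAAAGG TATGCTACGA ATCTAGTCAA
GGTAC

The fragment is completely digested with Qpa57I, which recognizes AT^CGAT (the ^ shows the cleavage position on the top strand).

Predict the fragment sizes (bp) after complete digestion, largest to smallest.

157, 52, 46 bp

Qpa57I sites (ATCGAT) start at positions 45, 202.
Qpa57I cuts after base 2 of each site, so after positions 46, 203.
Linear molecule, 2 cuts → 3 fragments:
  1–46 → 46 bp
  47–203 → 157 bp
  204–255 → 52 bp
Sorted largest to smallest: 157, 52, 46 bp.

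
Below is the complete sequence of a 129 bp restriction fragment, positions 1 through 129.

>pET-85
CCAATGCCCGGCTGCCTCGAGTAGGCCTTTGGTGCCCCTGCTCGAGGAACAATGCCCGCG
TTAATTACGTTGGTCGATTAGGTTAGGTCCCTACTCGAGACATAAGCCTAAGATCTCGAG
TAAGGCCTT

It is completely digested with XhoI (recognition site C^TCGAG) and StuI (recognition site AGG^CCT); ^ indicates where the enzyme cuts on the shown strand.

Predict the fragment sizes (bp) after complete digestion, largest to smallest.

53, 21, 16, 16, 10, 9, 4 bp

XhoI sites (CTCGAG) start at positions 16, 41, 94, 115.
XhoI cuts after the first base of each site, so after positions 16, 41, 94, 115.
StuI sites (AGGCCT) start at positions 23, 123.
StuI cuts after base 3 of each site, so after positions 25, 125.
Combined cut positions: 16, 25, 41, 94, 115, 125.
Linear molecule, 6 cuts → 7 fragments:
  1–16 → 16 bp
  17–25 → 9 bp
  26–41 → 16 bp
  42–94 → 53 bp
  95–115 → 21 bp
  116–125 → 10 bp
  126–129 → 4 bp
Sorted largest to smallest: 53, 21, 16, 16, 10, 9, 4 bp.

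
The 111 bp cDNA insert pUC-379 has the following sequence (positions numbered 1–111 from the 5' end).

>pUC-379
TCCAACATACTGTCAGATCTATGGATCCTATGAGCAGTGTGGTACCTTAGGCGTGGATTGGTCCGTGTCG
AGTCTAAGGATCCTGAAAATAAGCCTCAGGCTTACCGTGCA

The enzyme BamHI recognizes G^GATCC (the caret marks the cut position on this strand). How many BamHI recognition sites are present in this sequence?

2

GGATCC occurs starting at positions 23, 78.
BamHI cuts at 2 sites.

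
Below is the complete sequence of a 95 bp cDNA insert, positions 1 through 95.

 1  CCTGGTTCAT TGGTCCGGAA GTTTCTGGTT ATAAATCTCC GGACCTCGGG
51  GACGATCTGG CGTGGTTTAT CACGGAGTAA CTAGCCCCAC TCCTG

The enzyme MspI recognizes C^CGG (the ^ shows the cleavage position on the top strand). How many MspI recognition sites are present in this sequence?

CCGG occurs starting at positions 15, 39.
MspI cuts at 2 sites.

2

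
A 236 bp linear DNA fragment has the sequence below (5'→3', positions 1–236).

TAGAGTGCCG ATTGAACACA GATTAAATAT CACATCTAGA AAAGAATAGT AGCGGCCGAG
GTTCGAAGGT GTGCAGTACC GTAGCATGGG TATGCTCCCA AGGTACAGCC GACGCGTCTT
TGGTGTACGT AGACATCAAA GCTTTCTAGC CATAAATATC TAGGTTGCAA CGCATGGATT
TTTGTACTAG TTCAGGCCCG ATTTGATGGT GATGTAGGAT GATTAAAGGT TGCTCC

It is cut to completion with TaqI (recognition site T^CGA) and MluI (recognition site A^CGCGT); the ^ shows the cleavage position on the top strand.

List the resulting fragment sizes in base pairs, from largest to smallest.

The TaqI site (TCGA) starts at position 63.
TaqI cuts after the first base of each site, so after position 63.
The MluI site (ACGCGT) starts at position 112.
MluI cuts after the first base of each site, so after position 112.
Combined cut positions: 63, 112.
Linear molecule, 2 cuts → 3 fragments:
  1–63 → 63 bp
  64–112 → 49 bp
  113–236 → 124 bp
Sorted largest to smallest: 124, 63, 49 bp.

124, 63, 49 bp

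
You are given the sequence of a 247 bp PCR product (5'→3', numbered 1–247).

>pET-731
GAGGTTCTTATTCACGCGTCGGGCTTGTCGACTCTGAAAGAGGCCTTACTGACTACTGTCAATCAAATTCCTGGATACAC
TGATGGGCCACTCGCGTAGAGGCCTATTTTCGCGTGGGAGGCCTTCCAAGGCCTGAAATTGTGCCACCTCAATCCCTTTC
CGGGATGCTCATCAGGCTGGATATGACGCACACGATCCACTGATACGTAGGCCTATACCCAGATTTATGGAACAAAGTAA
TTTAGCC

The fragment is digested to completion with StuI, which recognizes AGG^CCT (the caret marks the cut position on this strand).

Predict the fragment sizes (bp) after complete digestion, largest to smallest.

80, 59, 43, 36, 19, 10 bp

StuI sites (AGGCCT) start at positions 41, 100, 119, 129, 209.
StuI cuts after base 3 of each site, so after positions 43, 102, 121, 131, 211.
Linear molecule, 5 cuts → 6 fragments:
  1–43 → 43 bp
  44–102 → 59 bp
  103–121 → 19 bp
  122–131 → 10 bp
  132–211 → 80 bp
  212–247 → 36 bp
Sorted largest to smallest: 80, 59, 43, 36, 19, 10 bp.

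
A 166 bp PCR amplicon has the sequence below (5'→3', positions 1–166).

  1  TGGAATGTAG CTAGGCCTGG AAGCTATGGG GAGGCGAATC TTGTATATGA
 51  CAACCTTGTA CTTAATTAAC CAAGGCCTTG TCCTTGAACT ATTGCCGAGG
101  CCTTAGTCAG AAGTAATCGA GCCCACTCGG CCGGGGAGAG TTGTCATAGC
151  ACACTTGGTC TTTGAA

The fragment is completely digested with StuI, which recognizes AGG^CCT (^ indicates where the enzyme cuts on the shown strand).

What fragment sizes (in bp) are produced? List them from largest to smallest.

66, 60, 25, 15 bp

StuI sites (AGGCCT) start at positions 13, 73, 98.
StuI cuts after base 3 of each site, so after positions 15, 75, 100.
Linear molecule, 3 cuts → 4 fragments:
  1–15 → 15 bp
  16–75 → 60 bp
  76–100 → 25 bp
  101–166 → 66 bp
Sorted largest to smallest: 66, 60, 25, 15 bp.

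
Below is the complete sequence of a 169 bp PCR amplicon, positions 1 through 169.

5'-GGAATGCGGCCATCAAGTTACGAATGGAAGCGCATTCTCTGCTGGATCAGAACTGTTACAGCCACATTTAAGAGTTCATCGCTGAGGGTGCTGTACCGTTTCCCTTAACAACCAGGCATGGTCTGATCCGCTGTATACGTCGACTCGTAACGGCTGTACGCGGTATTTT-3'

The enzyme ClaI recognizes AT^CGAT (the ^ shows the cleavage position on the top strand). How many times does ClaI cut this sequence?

0

No occurrence of ATCGAT is present in the sequence.
ClaI does not cut: 0 sites.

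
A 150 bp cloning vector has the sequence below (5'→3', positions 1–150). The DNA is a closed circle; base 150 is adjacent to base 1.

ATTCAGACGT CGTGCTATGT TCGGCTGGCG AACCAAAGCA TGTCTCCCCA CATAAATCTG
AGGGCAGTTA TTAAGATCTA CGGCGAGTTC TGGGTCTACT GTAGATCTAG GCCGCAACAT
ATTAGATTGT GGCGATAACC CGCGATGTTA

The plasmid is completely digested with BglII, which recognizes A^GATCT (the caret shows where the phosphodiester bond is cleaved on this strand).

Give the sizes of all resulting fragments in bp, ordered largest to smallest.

121, 29 bp

BglII sites (AGATCT) start at positions 74, 103.
BglII cuts after the first base of each site, so after positions 74, 103.
Circular molecule, 2 cuts → 2 fragments:
  75–103 → 29 bp
  104–150 then 1–74 → 47 + 74 = 121 bp
Sorted largest to smallest: 121, 29 bp.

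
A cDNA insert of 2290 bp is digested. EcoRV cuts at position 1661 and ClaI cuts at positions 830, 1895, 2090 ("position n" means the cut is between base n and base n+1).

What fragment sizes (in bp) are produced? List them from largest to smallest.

Combined cut positions (sorted): 830, 1661, 1895, 2090.
Linear molecule, 4 cuts → 5 fragments:
  830 − 0 = 830 bp
  1661 − 830 = 831 bp
  1895 − 1661 = 234 bp
  2090 − 1895 = 195 bp
  2290 − 2090 = 200 bp
Sorted largest to smallest: 831, 830, 234, 200, 195 bp.

831, 830, 234, 200, 195 bp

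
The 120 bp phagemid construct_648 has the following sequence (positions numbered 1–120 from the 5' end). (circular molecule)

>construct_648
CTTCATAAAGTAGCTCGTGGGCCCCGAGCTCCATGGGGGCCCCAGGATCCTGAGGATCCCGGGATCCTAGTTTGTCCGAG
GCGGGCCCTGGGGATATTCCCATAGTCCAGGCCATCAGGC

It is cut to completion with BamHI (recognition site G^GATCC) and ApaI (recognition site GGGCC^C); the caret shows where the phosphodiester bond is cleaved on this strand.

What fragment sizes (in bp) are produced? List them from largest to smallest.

BamHI sites (GGATCC) start at positions 45, 54, 62.
BamHI cuts after the first base of each site, so after positions 45, 54, 62.
ApaI sites (GGGCCC) start at positions 19, 37, 83.
ApaI cuts after base 5 of each site (before the last base), so after positions 23, 41, 87.
Combined cut positions: 23, 41, 45, 54, 62, 87.
Circular molecule, 6 cuts → 6 fragments:
  24–41 → 18 bp
  42–45 → 4 bp
  46–54 → 9 bp
  55–62 → 8 bp
  63–87 → 25 bp
  88–120 then 1–23 → 33 + 23 = 56 bp
Sorted largest to smallest: 56, 25, 18, 9, 8, 4 bp.

56, 25, 18, 9, 8, 4 bp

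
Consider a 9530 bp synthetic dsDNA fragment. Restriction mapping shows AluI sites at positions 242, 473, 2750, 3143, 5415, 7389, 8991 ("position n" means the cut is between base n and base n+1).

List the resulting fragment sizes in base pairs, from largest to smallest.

2277, 2272, 1974, 1602, 539, 393, 242, 231 bp

Linear molecule, 7 cuts → 8 fragments:
  242 − 0 = 242 bp
  473 − 242 = 231 bp
  2750 − 473 = 2277 bp
  3143 − 2750 = 393 bp
  5415 − 3143 = 2272 bp
  7389 − 5415 = 1974 bp
  8991 − 7389 = 1602 bp
  9530 − 8991 = 539 bp
Sorted largest to smallest: 2277, 2272, 1974, 1602, 539, 393, 242, 231 bp.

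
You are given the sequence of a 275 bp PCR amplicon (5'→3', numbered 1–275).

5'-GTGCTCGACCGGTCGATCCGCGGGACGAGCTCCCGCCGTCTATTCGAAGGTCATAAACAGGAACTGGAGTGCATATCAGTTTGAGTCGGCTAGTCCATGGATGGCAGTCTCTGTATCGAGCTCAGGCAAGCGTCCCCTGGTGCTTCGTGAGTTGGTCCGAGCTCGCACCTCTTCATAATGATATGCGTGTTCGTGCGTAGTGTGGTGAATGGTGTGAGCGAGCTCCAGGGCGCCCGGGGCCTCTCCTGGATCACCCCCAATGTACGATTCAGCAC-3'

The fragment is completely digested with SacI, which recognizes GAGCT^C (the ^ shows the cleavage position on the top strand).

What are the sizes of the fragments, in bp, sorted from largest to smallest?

SacI sites (GAGCTC) start at positions 27, 118, 159, 220.
SacI cuts after base 5 of each site (before the last base), so after positions 31, 122, 163, 224.
Linear molecule, 4 cuts → 5 fragments:
  1–31 → 31 bp
  32–122 → 91 bp
  123–163 → 41 bp
  164–224 → 61 bp
  225–275 → 51 bp
Sorted largest to smallest: 91, 61, 51, 41, 31 bp.

91, 61, 51, 41, 31 bp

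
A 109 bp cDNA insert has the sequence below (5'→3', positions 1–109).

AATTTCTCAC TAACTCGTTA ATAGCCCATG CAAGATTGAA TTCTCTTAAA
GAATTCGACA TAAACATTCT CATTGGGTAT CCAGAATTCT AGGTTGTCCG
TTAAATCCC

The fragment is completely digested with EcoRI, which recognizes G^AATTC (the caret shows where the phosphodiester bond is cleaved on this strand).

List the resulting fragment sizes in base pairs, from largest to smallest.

EcoRI sites (GAATTC) start at positions 38, 51, 84.
EcoRI cuts after the first base of each site, so after positions 38, 51, 84.
Linear molecule, 3 cuts → 4 fragments:
  1–38 → 38 bp
  39–51 → 13 bp
  52–84 → 33 bp
  85–109 → 25 bp
Sorted largest to smallest: 38, 33, 25, 13 bp.

38, 33, 25, 13 bp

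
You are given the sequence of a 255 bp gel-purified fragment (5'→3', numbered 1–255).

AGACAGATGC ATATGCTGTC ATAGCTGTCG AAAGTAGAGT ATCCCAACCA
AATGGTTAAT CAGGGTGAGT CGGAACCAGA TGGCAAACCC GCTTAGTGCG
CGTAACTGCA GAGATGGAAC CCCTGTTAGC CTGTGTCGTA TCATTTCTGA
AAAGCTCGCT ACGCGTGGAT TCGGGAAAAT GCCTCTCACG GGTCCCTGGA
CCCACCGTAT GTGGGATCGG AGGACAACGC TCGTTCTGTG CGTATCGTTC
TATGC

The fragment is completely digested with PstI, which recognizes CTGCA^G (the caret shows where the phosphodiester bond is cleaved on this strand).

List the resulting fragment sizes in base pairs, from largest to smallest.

The PstI site (CTGCAG) starts at position 106.
PstI cuts after base 5 of each site (before the last base), so after position 110.
Linear molecule, 1 cut → 2 fragments:
  1–110 → 110 bp
  111–255 → 145 bp
Sorted largest to smallest: 145, 110 bp.

145, 110 bp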